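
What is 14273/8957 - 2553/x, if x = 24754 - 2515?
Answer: 98183342/66398241 ≈ 1.4787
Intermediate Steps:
x = 22239
14273/8957 - 2553/x = 14273/8957 - 2553/22239 = 14273*(1/8957) - 2553*1/22239 = 14273/8957 - 851/7413 = 98183342/66398241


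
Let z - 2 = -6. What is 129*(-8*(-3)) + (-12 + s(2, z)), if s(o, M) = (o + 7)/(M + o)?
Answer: 6159/2 ≈ 3079.5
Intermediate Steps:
z = -4 (z = 2 - 6 = -4)
s(o, M) = (7 + o)/(M + o)
129*(-8*(-3)) + (-12 + s(2, z)) = 129*(-8*(-3)) + (-12 + (7 + 2)/(-4 + 2)) = 129*24 + (-12 + 9/(-2)) = 3096 + (-12 - ½*9) = 3096 + (-12 - 9/2) = 3096 - 33/2 = 6159/2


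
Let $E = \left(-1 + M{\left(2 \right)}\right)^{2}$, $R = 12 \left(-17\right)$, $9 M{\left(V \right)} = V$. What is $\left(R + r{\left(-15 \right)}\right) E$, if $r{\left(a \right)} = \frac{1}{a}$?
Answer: $- \frac{149989}{1215} \approx -123.45$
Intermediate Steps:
$M{\left(V \right)} = \frac{V}{9}$
$R = -204$
$E = \frac{49}{81}$ ($E = \left(-1 + \frac{1}{9} \cdot 2\right)^{2} = \left(-1 + \frac{2}{9}\right)^{2} = \left(- \frac{7}{9}\right)^{2} = \frac{49}{81} \approx 0.60494$)
$\left(R + r{\left(-15 \right)}\right) E = \left(-204 + \frac{1}{-15}\right) \frac{49}{81} = \left(-204 - \frac{1}{15}\right) \frac{49}{81} = \left(- \frac{3061}{15}\right) \frac{49}{81} = - \frac{149989}{1215}$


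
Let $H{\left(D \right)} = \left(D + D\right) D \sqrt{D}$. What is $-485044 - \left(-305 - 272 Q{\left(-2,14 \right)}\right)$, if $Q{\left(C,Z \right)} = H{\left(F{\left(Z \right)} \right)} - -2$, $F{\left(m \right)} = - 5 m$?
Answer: $-484195 + 2665600 i \sqrt{70} \approx -4.842 \cdot 10^{5} + 2.2302 \cdot 10^{7} i$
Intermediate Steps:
$H{\left(D \right)} = 2 D^{\frac{5}{2}}$ ($H{\left(D \right)} = 2 D D \sqrt{D} = 2 D^{2} \sqrt{D} = 2 D^{\frac{5}{2}}$)
$Q{\left(C,Z \right)} = 2 + 50 \sqrt{5} \left(- Z\right)^{\frac{5}{2}}$ ($Q{\left(C,Z \right)} = 2 \left(- 5 Z\right)^{\frac{5}{2}} - -2 = 2 \cdot 25 \sqrt{5} \left(- Z\right)^{\frac{5}{2}} + 2 = 50 \sqrt{5} \left(- Z\right)^{\frac{5}{2}} + 2 = 2 + 50 \sqrt{5} \left(- Z\right)^{\frac{5}{2}}$)
$-485044 - \left(-305 - 272 Q{\left(-2,14 \right)}\right) = -485044 - \left(-305 - 272 \left(2 + 50 \sqrt{5} \left(\left(-1\right) 14\right)^{\frac{5}{2}}\right)\right) = -485044 - \left(-305 - 272 \left(2 + 50 \sqrt{5} \left(-14\right)^{\frac{5}{2}}\right)\right) = -485044 - \left(-305 - 272 \left(2 + 50 \sqrt{5} \cdot 196 i \sqrt{14}\right)\right) = -485044 - \left(-305 - 272 \left(2 + 9800 i \sqrt{70}\right)\right) = -485044 - \left(-305 - \left(544 + 2665600 i \sqrt{70}\right)\right) = -485044 - \left(-849 - 2665600 i \sqrt{70}\right) = -485044 + \left(849 + 2665600 i \sqrt{70}\right) = -484195 + 2665600 i \sqrt{70}$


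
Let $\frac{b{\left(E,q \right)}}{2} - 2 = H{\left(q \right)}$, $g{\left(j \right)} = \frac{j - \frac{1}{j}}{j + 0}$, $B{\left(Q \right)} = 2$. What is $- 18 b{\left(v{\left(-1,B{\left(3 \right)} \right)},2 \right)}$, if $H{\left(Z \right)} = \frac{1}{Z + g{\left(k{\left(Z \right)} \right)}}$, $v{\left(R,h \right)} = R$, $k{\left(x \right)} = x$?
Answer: $- \frac{936}{11} \approx -85.091$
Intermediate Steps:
$g{\left(j \right)} = \frac{j - \frac{1}{j}}{j}$
$H{\left(Z \right)} = \frac{1}{1 + Z - \frac{1}{Z^{2}}}$ ($H{\left(Z \right)} = \frac{1}{Z + \left(1 - \frac{1}{Z^{2}}\right)} = \frac{1}{1 + Z - \frac{1}{Z^{2}}}$)
$b{\left(E,q \right)} = 4 + \frac{2 q^{2}}{-1 + q^{2} + q^{3}}$ ($b{\left(E,q \right)} = 4 + 2 \frac{q^{2}}{-1 + q^{2} + q^{3}} = 4 + \frac{2 q^{2}}{-1 + q^{2} + q^{3}}$)
$- 18 b{\left(v{\left(-1,B{\left(3 \right)} \right)},2 \right)} = - 18 \left(4 + \frac{2}{1 + 2 - \frac{1}{4}}\right) = - 18 \left(4 + \frac{2}{\frac{11}{4}}\right) = - 18 \left(4 + 2 \cdot \frac{4}{11}\right) = - 18 \left(4 + \frac{8}{11}\right) = \left(-18\right) \frac{52}{11} = - \frac{936}{11}$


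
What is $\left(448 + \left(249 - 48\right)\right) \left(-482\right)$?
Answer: $-312818$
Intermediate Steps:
$\left(448 + \left(249 - 48\right)\right) \left(-482\right) = \left(448 + 201\right) \left(-482\right) = 649 \left(-482\right) = -312818$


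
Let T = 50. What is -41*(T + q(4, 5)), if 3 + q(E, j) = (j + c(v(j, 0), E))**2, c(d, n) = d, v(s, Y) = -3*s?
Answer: -6027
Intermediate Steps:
q(E, j) = -3 + 4*j**2 (q(E, j) = -3 + (j - 3*j)**2 = -3 + (-2*j)**2 = -3 + 4*j**2)
-41*(T + q(4, 5)) = -41*(50 + (-3 + 4*5**2)) = -41*(50 + (-3 + 4*25)) = -41*(50 + (-3 + 100)) = -41*(50 + 97) = -41*147 = -6027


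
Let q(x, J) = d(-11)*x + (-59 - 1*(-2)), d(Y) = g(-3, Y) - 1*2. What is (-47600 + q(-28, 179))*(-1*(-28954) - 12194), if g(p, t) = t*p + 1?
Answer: -813748280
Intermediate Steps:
g(p, t) = 1 + p*t (g(p, t) = p*t + 1 = 1 + p*t)
d(Y) = -1 - 3*Y (d(Y) = (1 - 3*Y) - 1*2 = (1 - 3*Y) - 2 = -1 - 3*Y)
q(x, J) = -57 + 32*x (q(x, J) = (-1 - 3*(-11))*x + (-59 - 1*(-2)) = (-1 + 33)*x + (-59 + 2) = 32*x - 57 = -57 + 32*x)
(-47600 + q(-28, 179))*(-1*(-28954) - 12194) = (-47600 + (-57 + 32*(-28)))*(-1*(-28954) - 12194) = (-47600 + (-57 - 896))*(28954 - 12194) = (-47600 - 953)*16760 = -48553*16760 = -813748280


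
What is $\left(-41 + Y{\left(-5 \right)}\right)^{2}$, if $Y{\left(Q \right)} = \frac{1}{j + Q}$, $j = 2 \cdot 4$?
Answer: $\frac{14884}{9} \approx 1653.8$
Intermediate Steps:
$j = 8$
$Y{\left(Q \right)} = \frac{1}{8 + Q}$
$\left(-41 + Y{\left(-5 \right)}\right)^{2} = \left(-41 + \frac{1}{8 - 5}\right)^{2} = \left(-41 + \frac{1}{3}\right)^{2} = \left(- \frac{122}{3}\right)^{2} = \frac{14884}{9}$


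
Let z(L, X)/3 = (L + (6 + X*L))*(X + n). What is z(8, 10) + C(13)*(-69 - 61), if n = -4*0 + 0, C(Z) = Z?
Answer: 1130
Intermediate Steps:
n = 0 (n = 0 + 0 = 0)
z(L, X) = 3*X*(6 + L + L*X) (z(L, X) = 3*((L + (6 + X*L))*(X + 0)) = 3*((L + (6 + L*X))*X) = 3*((6 + L + L*X)*X) = 3*(X*(6 + L + L*X)) = 3*X*(6 + L + L*X))
z(8, 10) + C(13)*(-69 - 61) = 3*10*(6 + 8 + 8*10) + 13*(-69 - 61) = 3*10*(6 + 8 + 80) + 13*(-130) = 3*10*94 - 1690 = 2820 - 1690 = 1130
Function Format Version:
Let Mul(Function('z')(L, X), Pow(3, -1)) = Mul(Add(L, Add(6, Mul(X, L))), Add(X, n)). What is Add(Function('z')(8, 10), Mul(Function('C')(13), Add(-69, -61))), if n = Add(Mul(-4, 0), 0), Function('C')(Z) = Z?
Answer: 1130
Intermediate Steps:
n = 0 (n = Add(0, 0) = 0)
Function('z')(L, X) = Mul(3, X, Add(6, L, Mul(L, X))) (Function('z')(L, X) = Mul(3, Mul(Add(L, Add(6, Mul(X, L))), Add(X, 0))) = Mul(3, Mul(Add(L, Add(6, Mul(L, X))), X)) = Mul(3, Mul(Add(6, L, Mul(L, X)), X)) = Mul(3, Mul(X, Add(6, L, Mul(L, X)))) = Mul(3, X, Add(6, L, Mul(L, X))))
Add(Function('z')(8, 10), Mul(Function('C')(13), Add(-69, -61))) = Add(Mul(3, 10, Add(6, 8, Mul(8, 10))), Mul(13, Add(-69, -61))) = Add(Mul(3, 10, Add(6, 8, 80)), Mul(13, -130)) = Add(Mul(3, 10, 94), -1690) = Add(2820, -1690) = 1130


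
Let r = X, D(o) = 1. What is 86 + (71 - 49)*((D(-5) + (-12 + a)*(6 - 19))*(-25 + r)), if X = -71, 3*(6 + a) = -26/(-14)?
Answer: -3354662/7 ≈ -4.7924e+5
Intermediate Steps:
a = -113/21 (a = -6 + (-26/(-14))/3 = -6 + (-26*(-1/14))/3 = -6 + (⅓)*(13/7) = -6 + 13/21 = -113/21 ≈ -5.3810)
r = -71
86 + (71 - 49)*((D(-5) + (-12 + a)*(6 - 19))*(-25 + r)) = 86 + (71 - 49)*((1 + (-12 - 113/21)*(6 - 19))*(-25 - 71)) = 86 + 22*((1 - 365/21*(-13))*(-96)) = 86 + 22*((1 + 4745/21)*(-96)) = 86 + 22*((4766/21)*(-96)) = 86 + 22*(-152512/7) = 86 - 3355264/7 = -3354662/7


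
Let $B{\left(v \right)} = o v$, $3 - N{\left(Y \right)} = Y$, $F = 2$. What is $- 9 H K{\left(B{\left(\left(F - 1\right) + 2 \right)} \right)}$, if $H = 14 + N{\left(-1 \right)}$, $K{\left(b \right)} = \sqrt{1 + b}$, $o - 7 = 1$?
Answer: $-810$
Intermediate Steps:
$N{\left(Y \right)} = 3 - Y$
$o = 8$ ($o = 7 + 1 = 8$)
$B{\left(v \right)} = 8 v$
$H = 18$ ($H = 14 + \left(3 - -1\right) = 14 + \left(3 + 1\right) = 14 + 4 = 18$)
$- 9 H K{\left(B{\left(\left(F - 1\right) + 2 \right)} \right)} = \left(-9\right) 18 \sqrt{1 + 8 \left(\left(2 - 1\right) + 2\right)} = - 162 \sqrt{1 + 8 \left(1 + 2\right)} = - 162 \sqrt{1 + 8 \cdot 3} = - 162 \sqrt{1 + 24} = - 162 \sqrt{25} = \left(-162\right) 5 = -810$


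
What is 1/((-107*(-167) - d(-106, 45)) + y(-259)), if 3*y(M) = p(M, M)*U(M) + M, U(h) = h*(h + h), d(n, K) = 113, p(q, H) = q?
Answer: -1/11564983 ≈ -8.6468e-8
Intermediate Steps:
U(h) = 2*h**2 (U(h) = h*(2*h) = 2*h**2)
y(M) = M/3 + 2*M**3/3 (y(M) = (M*(2*M**2) + M)/3 = (2*M**3 + M)/3 = (M + 2*M**3)/3 = M/3 + 2*M**3/3)
1/((-107*(-167) - d(-106, 45)) + y(-259)) = 1/((-107*(-167) - 1*113) + (1/3)*(-259)*(1 + 2*(-259)**2)) = 1/((17869 - 113) + (1/3)*(-259)*(1 + 2*67081)) = 1/(17756 + (1/3)*(-259)*(1 + 134162)) = 1/(17756 + (1/3)*(-259)*134163) = 1/(17756 - 11582739) = 1/(-11564983) = -1/11564983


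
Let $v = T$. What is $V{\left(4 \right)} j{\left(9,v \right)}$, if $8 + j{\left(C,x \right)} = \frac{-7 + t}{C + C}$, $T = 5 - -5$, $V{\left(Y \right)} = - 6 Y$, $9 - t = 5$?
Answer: $196$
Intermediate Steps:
$t = 4$ ($t = 9 - 5 = 4$)
$T = 10$ ($T = 5 + 5 = 10$)
$v = 10$
$j{\left(C,x \right)} = -8 - \frac{3}{2 C}$ ($j{\left(C,x \right)} = -8 + \frac{-7 + 4}{C + C} = -8 - \frac{3}{2 C}$)
$V{\left(4 \right)} j{\left(9,v \right)} = \left(-6\right) 4 \left(-8 - \frac{3}{2 \cdot 9}\right) = - 24 \left(-8 - \frac{1}{6}\right) = \left(-24\right) \left(- \frac{49}{6}\right) = 196$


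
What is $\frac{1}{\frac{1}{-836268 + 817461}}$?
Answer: $-18807$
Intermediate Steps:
$\frac{1}{\frac{1}{-836268 + 817461}} = \frac{1}{\frac{1}{-18807}} = \frac{1}{- \frac{1}{18807}} = -18807$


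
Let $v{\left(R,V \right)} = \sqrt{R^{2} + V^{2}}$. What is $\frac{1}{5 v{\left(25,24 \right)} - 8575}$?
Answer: $- \frac{343}{2940024} - \frac{\sqrt{1201}}{14700120} \approx -0.00011902$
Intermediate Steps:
$\frac{1}{5 v{\left(25,24 \right)} - 8575} = \frac{1}{5 \sqrt{25^{2} + 24^{2}} - 8575} = \frac{1}{5 \sqrt{625 + 576} - 8575} = \frac{1}{5 \sqrt{1201} - 8575} = \frac{1}{-8575 + 5 \sqrt{1201}}$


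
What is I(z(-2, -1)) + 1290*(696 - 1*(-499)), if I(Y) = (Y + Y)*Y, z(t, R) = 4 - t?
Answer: 1541622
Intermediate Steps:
I(Y) = 2*Y**2 (I(Y) = (2*Y)*Y = 2*Y**2)
I(z(-2, -1)) + 1290*(696 - 1*(-499)) = 2*(4 - 1*(-2))**2 + 1290*(696 - 1*(-499)) = 2*(4 + 2)**2 + 1290*(696 + 499) = 2*6**2 + 1290*1195 = 2*36 + 1541550 = 72 + 1541550 = 1541622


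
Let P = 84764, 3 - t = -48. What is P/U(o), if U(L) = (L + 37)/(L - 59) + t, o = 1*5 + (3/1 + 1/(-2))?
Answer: 2182673/1291 ≈ 1690.7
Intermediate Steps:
t = 51 (t = 3 - 1*(-48) = 3 + 48 = 51)
o = 15/2 (o = 5 + (3*1 + 1*(-½)) = 5 + (3 - ½) = 5 + 5/2 = 15/2 ≈ 7.5000)
U(L) = 51 + (37 + L)/(-59 + L) (U(L) = (L + 37)/(L - 59) + 51 = (37 + L)/(-59 + L) + 51 = 51 + (37 + L)/(-59 + L))
P/U(o) = 84764/((4*(-743 + 13*(15/2))/(-59 + 15/2))) = 84764/((4*(-743 + 195/2)/(-103/2))) = 84764/((4*(-2/103)*(-1291/2))) = 84764/(5164/103) = 84764*(103/5164) = 2182673/1291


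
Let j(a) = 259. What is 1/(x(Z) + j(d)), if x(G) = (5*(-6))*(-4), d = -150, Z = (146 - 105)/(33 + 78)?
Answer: 1/379 ≈ 0.0026385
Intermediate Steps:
Z = 41/111 ≈ 0.36937
x(G) = 120 (x(G) = -30*(-4) = 120)
1/(x(Z) + j(d)) = 1/(120 + 259) = 1/379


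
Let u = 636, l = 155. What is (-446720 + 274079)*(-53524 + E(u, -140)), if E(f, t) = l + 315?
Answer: 9159295614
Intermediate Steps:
E(f, t) = 470 (E(f, t) = 155 + 315 = 470)
(-446720 + 274079)*(-53524 + E(u, -140)) = (-446720 + 274079)*(-53524 + 470) = -172641*(-53054) = 9159295614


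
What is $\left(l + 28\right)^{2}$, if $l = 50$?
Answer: $6084$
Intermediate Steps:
$\left(l + 28\right)^{2} = \left(50 + 28\right)^{2} = 78^{2} = 6084$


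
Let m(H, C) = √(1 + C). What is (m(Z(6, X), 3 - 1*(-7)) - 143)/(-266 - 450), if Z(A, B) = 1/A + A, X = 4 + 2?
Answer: 143/716 - √11/716 ≈ 0.19509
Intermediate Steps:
X = 6
Z(A, B) = A + 1/A
(m(Z(6, X), 3 - 1*(-7)) - 143)/(-266 - 450) = (√(1 + (3 - 1*(-7))) - 143)/(-266 - 450) = (√(1 + (3 + 7)) - 143)/(-716) = -(√(1 + 10) - 143)/716 = -(√11 - 143)/716 = -(-143 + √11)/716 = 143/716 - √11/716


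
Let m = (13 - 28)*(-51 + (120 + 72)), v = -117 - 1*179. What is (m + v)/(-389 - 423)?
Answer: 2411/812 ≈ 2.9692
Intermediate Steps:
v = -296 (v = -117 - 179 = -296)
m = -2115 (m = -15*(-51 + 192) = -15*141 = -2115)
(m + v)/(-389 - 423) = (-2115 - 296)/(-389 - 423) = -2411/(-812) = -2411*(-1/812) = 2411/812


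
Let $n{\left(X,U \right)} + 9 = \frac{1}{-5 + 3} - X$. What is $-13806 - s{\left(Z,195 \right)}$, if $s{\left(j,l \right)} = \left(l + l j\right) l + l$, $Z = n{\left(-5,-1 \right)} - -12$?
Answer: $- \frac{674427}{2} \approx -3.3721 \cdot 10^{5}$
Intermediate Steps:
$n{\left(X,U \right)} = - \frac{19}{2} - X$ ($n{\left(X,U \right)} = -9 - \left(X - \frac{1}{-5 + 3}\right) = -9 - \left(\frac{1}{2} + X\right) = - \frac{19}{2} - X$)
$Z = \frac{15}{2}$ ($Z = \left(- \frac{19}{2} - -5\right) - -12 = \left(- \frac{19}{2} + 5\right) + 12 = - \frac{9}{2} + 12 = \frac{15}{2} \approx 7.5$)
$s{\left(j,l \right)} = l + l \left(l + j l\right)$ ($s{\left(j,l \right)} = \left(l + j l\right) l + l = l \left(l + j l\right) + l = l + l \left(l + j l\right)$)
$-13806 - s{\left(Z,195 \right)} = -13806 - 195 \left(1 + 195 + \frac{15}{2} \cdot 195\right) = -13806 - 195 \left(1 + 195 + \frac{2925}{2}\right) = -13806 - 195 \cdot \frac{3317}{2} = -13806 - \frac{646815}{2} = - \frac{674427}{2}$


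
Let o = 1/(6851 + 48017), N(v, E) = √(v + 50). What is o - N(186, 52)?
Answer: 1/54868 - 2*√59 ≈ -15.362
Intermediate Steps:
N(v, E) = √(50 + v)
o = 1/54868 ≈ 1.8226e-5
o - N(186, 52) = 1/54868 - √(50 + 186) = 1/54868 - √236 = 1/54868 - 2*√59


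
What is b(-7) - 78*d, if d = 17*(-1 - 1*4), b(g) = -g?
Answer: 6637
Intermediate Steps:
d = -85 (d = 17*(-1 - 4) = 17*(-5) = -85)
b(-7) - 78*d = -1*(-7) - 78*(-85) = 7 + 6630 = 6637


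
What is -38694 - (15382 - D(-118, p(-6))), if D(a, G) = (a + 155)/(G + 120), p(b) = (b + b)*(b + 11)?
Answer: -3244523/60 ≈ -54075.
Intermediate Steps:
p(b) = 2*b*(11 + b) (p(b) = (2*b)*(11 + b) = 2*b*(11 + b))
D(a, G) = (155 + a)/(120 + G)
-38694 - (15382 - D(-118, p(-6))) = -38694 - (15382 - (155 - 118)/(120 + 2*(-6)*(11 - 6))) = -38694 - (15382 - 37/(120 + 2*(-6)*5)) = -38694 - (15382 - 37/(120 - 60)) = -38694 - (15382 - 37/60) = -38694 - 1*922883/60 = -38694 - 922883/60 = -3244523/60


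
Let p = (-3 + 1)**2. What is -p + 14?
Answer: 10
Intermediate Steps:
p = 4 (p = (-2)**2 = 4)
-p + 14 = -1*4 + 14 = -4 + 14 = 10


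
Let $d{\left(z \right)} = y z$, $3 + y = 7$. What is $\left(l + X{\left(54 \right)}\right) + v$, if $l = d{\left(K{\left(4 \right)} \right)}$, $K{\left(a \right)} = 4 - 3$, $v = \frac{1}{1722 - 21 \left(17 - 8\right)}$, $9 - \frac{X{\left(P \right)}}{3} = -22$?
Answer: $\frac{148702}{1533} \approx 97.001$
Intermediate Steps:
$y = 4$ ($y = -3 + 7 = 4$)
$X{\left(P \right)} = 93$ ($X{\left(P \right)} = 27 - -66 = 27 + 66 = 93$)
$v = \frac{1}{1533}$ ($v = \frac{1}{1722 - 189} = \frac{1}{1533} \approx 0.00065232$)
$K{\left(a \right)} = 1$
$d{\left(z \right)} = 4 z$
$l = 4$ ($l = 4 \cdot 1 = 4$)
$\left(l + X{\left(54 \right)}\right) + v = \left(4 + 93\right) + \frac{1}{1533} = 97 + \frac{1}{1533} = \frac{148702}{1533}$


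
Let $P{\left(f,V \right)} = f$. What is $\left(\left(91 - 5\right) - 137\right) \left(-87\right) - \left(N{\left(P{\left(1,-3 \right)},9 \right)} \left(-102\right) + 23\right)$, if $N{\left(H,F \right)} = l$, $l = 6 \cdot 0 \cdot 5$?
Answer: $4414$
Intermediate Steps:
$l = 0$ ($l = 0 \cdot 5 = 0$)
$N{\left(H,F \right)} = 0$
$\left(\left(91 - 5\right) - 137\right) \left(-87\right) - \left(N{\left(P{\left(1,-3 \right)},9 \right)} \left(-102\right) + 23\right) = \left(\left(91 - 5\right) - 137\right) \left(-87\right) - \left(0 \left(-102\right) + 23\right) = \left(86 - 137\right) \left(-87\right) - \left(0 + 23\right) = \left(-51\right) \left(-87\right) - 23 = 4437 - 23 = 4414$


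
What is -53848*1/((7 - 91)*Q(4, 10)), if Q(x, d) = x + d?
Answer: 6731/147 ≈ 45.789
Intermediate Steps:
Q(x, d) = d + x
-53848*1/((7 - 91)*Q(4, 10)) = -53848*1/((7 - 91)*(10 + 4)) = -53848/(14*(-84)) = -53848/(-1176) = -53848*(-1/1176) = 6731/147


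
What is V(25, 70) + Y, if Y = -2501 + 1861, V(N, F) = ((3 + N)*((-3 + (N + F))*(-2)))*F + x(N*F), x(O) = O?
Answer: -359530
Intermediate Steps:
V(N, F) = F*N + F*(3 + N)*(6 - 2*F - 2*N) (V(N, F) = ((3 + N)*((-3 + (N + F))*(-2)))*F + N*F = ((3 + N)*((-3 + (F + N))*(-2)))*F + F*N = ((3 + N)*((-3 + F + N)*(-2)))*F + F*N = ((3 + N)*(6 - 2*F - 2*N))*F + F*N = F*(3 + N)*(6 - 2*F - 2*N) + F*N = F*N + F*(3 + N)*(6 - 2*F - 2*N))
Y = -640
V(25, 70) + Y = 70*(18 + 25 - 6*70 - 2*25**2 - 2*70*25) - 640 = 70*(18 + 25 - 420 - 2*625 - 3500) - 640 = 70*(18 + 25 - 420 - 1250 - 3500) - 640 = 70*(-5127) - 640 = -358890 - 640 = -359530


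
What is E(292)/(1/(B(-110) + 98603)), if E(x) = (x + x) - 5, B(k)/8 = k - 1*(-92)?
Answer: 57007761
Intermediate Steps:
B(k) = 736 + 8*k (B(k) = 8*(k - 1*(-92)) = 8*(k + 92) = 8*(92 + k) = 736 + 8*k)
E(x) = -5 + 2*x (E(x) = 2*x - 5 = -5 + 2*x)
E(292)/(1/(B(-110) + 98603)) = (-5 + 2*292)/(1/((736 + 8*(-110)) + 98603)) = (-5 + 584)/(1/((736 - 880) + 98603)) = 579/(1/(-144 + 98603)) = 579/(1/98459) = 579*98459 = 57007761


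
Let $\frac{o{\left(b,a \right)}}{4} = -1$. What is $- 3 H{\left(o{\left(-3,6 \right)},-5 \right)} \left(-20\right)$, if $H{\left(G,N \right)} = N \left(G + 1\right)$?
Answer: $900$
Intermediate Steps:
$o{\left(b,a \right)} = -4$ ($o{\left(b,a \right)} = 4 \left(-1\right) = -4$)
$H{\left(G,N \right)} = N \left(1 + G\right)$
$- 3 H{\left(o{\left(-3,6 \right)},-5 \right)} \left(-20\right) = - 3 \left(- 5 \left(1 - 4\right)\right) \left(-20\right) = - 3 \left(\left(-5\right) \left(-3\right)\right) \left(-20\right) = \left(-3\right) 15 \left(-20\right) = \left(-45\right) \left(-20\right) = 900$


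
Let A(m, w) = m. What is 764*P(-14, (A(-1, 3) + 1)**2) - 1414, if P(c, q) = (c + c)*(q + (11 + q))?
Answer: -236726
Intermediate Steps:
P(c, q) = 2*c*(11 + 2*q) (P(c, q) = (2*c)*(11 + 2*q) = 2*c*(11 + 2*q))
764*P(-14, (A(-1, 3) + 1)**2) - 1414 = 764*(2*(-14)*(11 + 2*(-1 + 1)**2)) - 1414 = 764*(2*(-14)*(11 + 2*0**2)) - 1414 = 764*(2*(-14)*(11 + 2*0)) - 1414 = 764*(2*(-14)*(11 + 0)) - 1414 = 764*(2*(-14)*11) - 1414 = 764*(-308) - 1414 = -235312 - 1414 = -236726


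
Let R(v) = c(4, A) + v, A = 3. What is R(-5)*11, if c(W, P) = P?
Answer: -22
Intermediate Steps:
R(v) = 3 + v
R(-5)*11 = (3 - 5)*11 = -2*11 = -22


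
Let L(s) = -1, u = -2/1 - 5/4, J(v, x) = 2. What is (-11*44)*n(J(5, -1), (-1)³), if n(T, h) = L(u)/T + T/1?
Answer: -726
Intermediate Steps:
u = -13/4 (u = -2*1 - 5*¼ = -2 - 5/4 = -13/4 ≈ -3.2500)
n(T, h) = T - 1/T (n(T, h) = -1/T + T/1 = -1/T + T*1 = -1/T + T = T - 1/T)
(-11*44)*n(J(5, -1), (-1)³) = (-11*44)*(2 - 1/2) = -484*(2 - 1*½) = -484*(2 - ½) = -484*3/2 = -726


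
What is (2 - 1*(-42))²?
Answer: 1936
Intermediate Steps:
(2 - 1*(-42))² = (2 + 42)² = 44² = 1936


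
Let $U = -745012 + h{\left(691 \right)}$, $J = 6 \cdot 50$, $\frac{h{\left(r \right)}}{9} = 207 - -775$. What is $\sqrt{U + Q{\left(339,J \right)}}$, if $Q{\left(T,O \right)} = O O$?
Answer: $i \sqrt{646174} \approx 803.85 i$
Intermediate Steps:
$h{\left(r \right)} = 8838$ ($h{\left(r \right)} = 9 \left(207 - -775\right) = 9 \left(207 + 775\right) = 9 \cdot 982 = 8838$)
$J = 300$
$Q{\left(T,O \right)} = O^{2}$
$U = -736174$ ($U = -745012 + 8838 = -736174$)
$\sqrt{U + Q{\left(339,J \right)}} = \sqrt{-736174 + 300^{2}} = \sqrt{-736174 + 90000} = \sqrt{-646174} = i \sqrt{646174}$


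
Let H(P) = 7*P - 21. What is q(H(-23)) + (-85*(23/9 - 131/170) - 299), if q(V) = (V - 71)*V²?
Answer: -150854809/18 ≈ -8.3808e+6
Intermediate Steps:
H(P) = -21 + 7*P
q(V) = V²*(-71 + V) (q(V) = (-71 + V)*V² = V²*(-71 + V))
q(H(-23)) + (-85*(23/9 - 131/170) - 299) = (-21 + 7*(-23))²*(-71 + (-21 + 7*(-23))) + (-85*(23/9 - 131/170) - 299) = (-21 - 161)²*(-71 + (-21 - 161)) + (-85*(23*(⅑) - 131*1/170) - 299) = (-182)²*(-71 - 182) + (-85*(23/9 - 131/170) - 299) = 33124*(-253) + (-85*2731/1530 - 299) = -8380372 + (-2731/18 - 299) = -8380372 - 8113/18 = -150854809/18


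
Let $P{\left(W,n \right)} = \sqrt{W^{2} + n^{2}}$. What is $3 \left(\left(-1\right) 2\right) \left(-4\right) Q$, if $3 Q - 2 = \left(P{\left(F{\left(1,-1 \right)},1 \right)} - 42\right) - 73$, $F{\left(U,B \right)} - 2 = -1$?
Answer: $-904 + 8 \sqrt{2} \approx -892.69$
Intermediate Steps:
$F{\left(U,B \right)} = 1$ ($F{\left(U,B \right)} = 2 - 1 = 1$)
$Q = - \frac{113}{3} + \frac{\sqrt{2}}{3}$ ($Q = \frac{2}{3} + \frac{\left(\sqrt{1^{2} + 1^{2}} - 42\right) - 73}{3} = \frac{2}{3} + \frac{\left(\sqrt{1 + 1} - 42\right) - 73}{3} = \frac{2}{3} + \frac{\left(\sqrt{2} - 42\right) - 73}{3} = \frac{2}{3} + \frac{\left(-42 + \sqrt{2}\right) - 73}{3} = \frac{2}{3} + \frac{-115 + \sqrt{2}}{3} = \frac{2}{3} - \left(\frac{115}{3} - \frac{\sqrt{2}}{3}\right) = - \frac{113}{3} + \frac{\sqrt{2}}{3} \approx -37.195$)
$3 \left(\left(-1\right) 2\right) \left(-4\right) Q = 3 \left(\left(-1\right) 2\right) \left(-4\right) \left(- \frac{113}{3} + \frac{\sqrt{2}}{3}\right) = 3 \left(-2\right) \left(-4\right) \left(- \frac{113}{3} + \frac{\sqrt{2}}{3}\right) = \left(-6\right) \left(-4\right) \left(- \frac{113}{3} + \frac{\sqrt{2}}{3}\right) = 24 \left(- \frac{113}{3} + \frac{\sqrt{2}}{3}\right) = -904 + 8 \sqrt{2}$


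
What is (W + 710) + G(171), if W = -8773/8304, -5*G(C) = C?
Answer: 28015351/41520 ≈ 674.74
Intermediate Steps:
G(C) = -C/5
W = -8773/8304 (W = -8773*1/8304 = -8773/8304 ≈ -1.0565)
(W + 710) + G(171) = (-8773/8304 + 710) - 1/5*171 = 5887067/8304 - 171/5 = 28015351/41520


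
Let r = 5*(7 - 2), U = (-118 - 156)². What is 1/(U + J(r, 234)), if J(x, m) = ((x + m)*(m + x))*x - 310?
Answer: 1/1751791 ≈ 5.7084e-7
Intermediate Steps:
U = 75076 (U = (-274)² = 75076)
r = 25 (r = 5*5 = 25)
J(x, m) = -310 + x*(m + x)² (J(x, m) = ((m + x)*(m + x))*x - 310 = (m + x)²*x - 310 = x*(m + x)² - 310 = -310 + x*(m + x)²)
1/(U + J(r, 234)) = 1/(75076 + (-310 + 25*(234 + 25)²)) = 1/(75076 + (-310 + 25*259²)) = 1/(75076 + (-310 + 25*67081)) = 1/(75076 + (-310 + 1677025)) = 1/(75076 + 1676715) = 1/1751791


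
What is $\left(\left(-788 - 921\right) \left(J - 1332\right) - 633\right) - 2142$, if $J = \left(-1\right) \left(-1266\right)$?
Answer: $110019$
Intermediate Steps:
$J = 1266$
$\left(\left(-788 - 921\right) \left(J - 1332\right) - 633\right) - 2142 = \left(\left(-788 - 921\right) \left(1266 - 1332\right) - 633\right) - 2142 = \left(\left(-1709\right) \left(-66\right) - 633\right) - 2142 = \left(112794 - 633\right) - 2142 = 112161 - 2142 = 110019$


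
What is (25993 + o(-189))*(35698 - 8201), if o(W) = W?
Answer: 709532588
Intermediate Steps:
(25993 + o(-189))*(35698 - 8201) = (25993 - 189)*(35698 - 8201) = 25804*27497 = 709532588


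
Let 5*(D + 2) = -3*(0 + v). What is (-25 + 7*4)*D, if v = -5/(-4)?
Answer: -33/4 ≈ -8.2500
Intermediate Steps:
v = 5/4 (v = -5*(-¼) = 5/4 ≈ 1.2500)
D = -11/4 (D = -2 + (-3*(0 + 5/4))/5 = -2 + (-3*5/4)/5 = -2 + (⅕)*(-15/4) = -2 - ¾ = -11/4 ≈ -2.7500)
(-25 + 7*4)*D = (-25 + 7*4)*(-11/4) = (-25 + 28)*(-11/4) = 3*(-11/4) = -33/4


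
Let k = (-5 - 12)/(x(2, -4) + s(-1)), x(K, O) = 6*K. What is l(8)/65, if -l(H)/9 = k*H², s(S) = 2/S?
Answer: 4896/325 ≈ 15.065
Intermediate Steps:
k = -17/10 (k = (-5 - 12)/(6*2 + 2/(-1)) = -17/(12 + 2*(-1)) = -17/(12 - 2) = -17/10 ≈ -1.7000)
l(H) = 153*H²/10 (l(H) = -(-153)*H²/10 = 153*H²/10)
l(8)/65 = ((153/10)*8²)/65 = ((153/10)*64)*(1/65) = (4896/5)*(1/65) = 4896/325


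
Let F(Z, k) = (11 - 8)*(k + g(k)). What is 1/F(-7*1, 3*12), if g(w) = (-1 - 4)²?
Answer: 1/183 ≈ 0.0054645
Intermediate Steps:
g(w) = 25 (g(w) = (-5)² = 25)
F(Z, k) = 75 + 3*k (F(Z, k) = (11 - 8)*(k + 25) = 3*(25 + k) = 75 + 3*k)
1/F(-7*1, 3*12) = 1/(75 + 3*(3*12)) = 1/(75 + 3*36) = 1/(75 + 108) = 1/183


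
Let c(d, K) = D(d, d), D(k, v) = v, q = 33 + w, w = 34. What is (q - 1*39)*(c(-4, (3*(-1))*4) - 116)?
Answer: -3360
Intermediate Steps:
q = 67 (q = 33 + 34 = 67)
c(d, K) = d
(q - 1*39)*(c(-4, (3*(-1))*4) - 116) = (67 - 1*39)*(-4 - 116) = (67 - 39)*(-120) = 28*(-120) = -3360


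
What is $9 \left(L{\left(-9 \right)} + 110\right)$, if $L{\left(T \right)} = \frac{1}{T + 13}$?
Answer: $\frac{3969}{4} \approx 992.25$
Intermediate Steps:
$L{\left(T \right)} = \frac{1}{13 + T}$
$9 \left(L{\left(-9 \right)} + 110\right) = 9 \left(\frac{1}{13 - 9} + 110\right) = 9 \left(\frac{1}{4} + 110\right) = 9 \cdot \frac{441}{4} = \frac{3969}{4}$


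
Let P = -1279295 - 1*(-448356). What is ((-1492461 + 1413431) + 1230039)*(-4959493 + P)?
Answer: -6664839345888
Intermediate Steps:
P = -830939 (P = -1279295 + 448356 = -830939)
((-1492461 + 1413431) + 1230039)*(-4959493 + P) = ((-1492461 + 1413431) + 1230039)*(-4959493 - 830939) = (-79030 + 1230039)*(-5790432) = 1151009*(-5790432) = -6664839345888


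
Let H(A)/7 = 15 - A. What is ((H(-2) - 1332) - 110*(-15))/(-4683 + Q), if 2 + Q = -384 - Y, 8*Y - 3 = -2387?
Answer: -437/4771 ≈ -0.091595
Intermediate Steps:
H(A) = 105 - 7*A (H(A) = 7*(15 - A) = 105 - 7*A)
Y = -298 (Y = 3/8 + (⅛)*(-2387) = 3/8 - 2387/8 = -298)
Q = -88 (Q = -2 + (-384 - 1*(-298)) = -2 + (-384 + 298) = -2 - 86 = -88)
((H(-2) - 1332) - 110*(-15))/(-4683 + Q) = (((105 - 7*(-2)) - 1332) - 110*(-15))/(-4683 - 88) = (((105 + 14) - 1332) + 1650)/(-4771) = ((119 - 1332) + 1650)*(-1/4771) = (-1213 + 1650)*(-1/4771) = 437*(-1/4771) = -437/4771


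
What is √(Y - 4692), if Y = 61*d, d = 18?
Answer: I*√3594 ≈ 59.95*I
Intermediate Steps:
Y = 1098 (Y = 61*18 = 1098)
√(Y - 4692) = √(1098 - 4692) = √(-3594) = I*√3594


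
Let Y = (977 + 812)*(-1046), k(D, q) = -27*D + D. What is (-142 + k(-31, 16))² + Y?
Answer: -1430398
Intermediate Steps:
k(D, q) = -26*D
Y = -1871294 (Y = 1789*(-1046) = -1871294)
(-142 + k(-31, 16))² + Y = (-142 - 26*(-31))² - 1871294 = (-142 + 806)² - 1871294 = 664² - 1871294 = 440896 - 1871294 = -1430398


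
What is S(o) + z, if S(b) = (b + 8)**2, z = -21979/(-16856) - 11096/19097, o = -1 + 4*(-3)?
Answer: 8280174587/321899032 ≈ 25.723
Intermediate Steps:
o = -13 (o = -1 - 12 = -13)
z = 232698787/321899032 (z = -21979*(-1/16856) - 11096*1/19097 = 21979/16856 - 11096/19097 = 232698787/321899032 ≈ 0.72289)
S(b) = (8 + b)**2
S(o) + z = (8 - 13)**2 + 232698787/321899032 = (-5)**2 + 232698787/321899032 = 25 + 232698787/321899032 = 8280174587/321899032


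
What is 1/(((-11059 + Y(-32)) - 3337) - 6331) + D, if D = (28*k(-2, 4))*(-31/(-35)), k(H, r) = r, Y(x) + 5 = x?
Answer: 10298939/103820 ≈ 99.200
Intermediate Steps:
Y(x) = -5 + x
D = 496/5 (D = (28*4)*(-31/(-35)) = 112*(-31*(-1/35)) = 112*(31/35) = 496/5 ≈ 99.200)
1/(((-11059 + Y(-32)) - 3337) - 6331) + D = 1/(((-11059 + (-5 - 32)) - 3337) - 6331) + 496/5 = 1/(((-11059 - 37) - 3337) - 6331) + 496/5 = 1/((-11096 - 3337) - 6331) + 496/5 = 1/(-14433 - 6331) + 496/5 = 1/(-20764) + 496/5 = -1/20764 + 496/5 = 10298939/103820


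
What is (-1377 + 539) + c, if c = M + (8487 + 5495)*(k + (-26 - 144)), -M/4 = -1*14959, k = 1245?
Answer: 15089648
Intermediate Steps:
M = 59836 (M = -(-4)*14959 = -4*(-14959) = 59836)
c = 15090486 (c = 59836 + (8487 + 5495)*(1245 + (-26 - 144)) = 59836 + 13982*(1245 - 170) = 59836 + 13982*1075 = 59836 + 15030650 = 15090486)
(-1377 + 539) + c = (-1377 + 539) + 15090486 = -838 + 15090486 = 15089648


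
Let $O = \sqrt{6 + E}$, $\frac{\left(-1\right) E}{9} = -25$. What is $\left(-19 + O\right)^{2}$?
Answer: $\left(19 - \sqrt{231}\right)^{2} \approx 14.45$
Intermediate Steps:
$E = 225$ ($E = \left(-9\right) \left(-25\right) = 225$)
$O = \sqrt{231}$ ($O = \sqrt{6 + 225} = \sqrt{231} \approx 15.199$)
$\left(-19 + O\right)^{2} = \left(-19 + \sqrt{231}\right)^{2}$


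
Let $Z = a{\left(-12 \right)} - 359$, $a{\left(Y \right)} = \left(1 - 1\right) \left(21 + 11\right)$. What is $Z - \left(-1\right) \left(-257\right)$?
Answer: $-616$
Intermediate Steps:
$a{\left(Y \right)} = 0$ ($a{\left(Y \right)} = 0 \cdot 32 = 0$)
$Z = -359$ ($Z = 0 - 359 = -359$)
$Z - \left(-1\right) \left(-257\right) = -359 - \left(-1\right) \left(-257\right) = -359 - 257 = -616$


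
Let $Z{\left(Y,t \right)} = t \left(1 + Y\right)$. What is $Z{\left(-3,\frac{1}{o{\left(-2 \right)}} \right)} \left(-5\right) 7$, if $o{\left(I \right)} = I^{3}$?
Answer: $- \frac{35}{4} \approx -8.75$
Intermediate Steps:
$Z{\left(-3,\frac{1}{o{\left(-2 \right)}} \right)} \left(-5\right) 7 = \frac{1 - 3}{\left(-2\right)^{3}} \left(-5\right) 7 = \frac{1}{-8} \left(-2\right) \left(-5\right) 7 = \left(- \frac{1}{8}\right) \left(-2\right) \left(-5\right) 7 = \frac{1}{4} \left(-5\right) 7 = \left(- \frac{5}{4}\right) 7 = - \frac{35}{4}$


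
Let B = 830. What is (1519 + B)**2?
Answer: 5517801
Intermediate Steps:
(1519 + B)**2 = (1519 + 830)**2 = 2349**2 = 5517801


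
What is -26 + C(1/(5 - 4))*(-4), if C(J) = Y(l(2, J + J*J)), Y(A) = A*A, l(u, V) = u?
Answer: -42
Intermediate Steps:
Y(A) = A**2
C(J) = 4 (C(J) = 2**2 = 4)
-26 + C(1/(5 - 4))*(-4) = -26 + 4*(-4) = -26 - 16 = -42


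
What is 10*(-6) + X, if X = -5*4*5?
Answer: -160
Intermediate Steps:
X = -100 (X = -20*5 = -100)
10*(-6) + X = 10*(-6) - 100 = -60 - 100 = -160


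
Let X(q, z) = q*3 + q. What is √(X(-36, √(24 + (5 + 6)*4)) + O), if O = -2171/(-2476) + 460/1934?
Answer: I*√204777336755903/1197146 ≈ 11.953*I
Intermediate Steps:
O = 2668837/2394292 (O = -2171*(-1/2476) + 460*(1/1934) = 2171/2476 + 230/967 = 2668837/2394292 ≈ 1.1147)
X(q, z) = 4*q (X(q, z) = 3*q + q = 4*q)
√(X(-36, √(24 + (5 + 6)*4)) + O) = √(4*(-36) + 2668837/2394292) = √(-144 + 2668837/2394292) = √(-342109211/2394292) = I*√204777336755903/1197146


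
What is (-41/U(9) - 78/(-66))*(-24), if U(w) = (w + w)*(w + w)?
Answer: -7522/297 ≈ -25.327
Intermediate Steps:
U(w) = 4*w² (U(w) = (2*w)*(2*w) = 4*w²)
(-41/U(9) - 78/(-66))*(-24) = (-41/(4*9²) - 78/(-66))*(-24) = (-41/(4*81) - 78*(-1/66))*(-24) = (-41/324 + 13/11)*(-24) = (3761/3564)*(-24) = -7522/297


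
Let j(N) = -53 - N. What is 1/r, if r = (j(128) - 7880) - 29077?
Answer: -1/37138 ≈ -2.6927e-5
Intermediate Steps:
r = -37138 (r = ((-53 - 1*128) - 7880) - 29077 = ((-53 - 128) - 7880) - 29077 = (-181 - 7880) - 29077 = -8061 - 29077 = -37138)
1/r = 1/(-37138) = -1/37138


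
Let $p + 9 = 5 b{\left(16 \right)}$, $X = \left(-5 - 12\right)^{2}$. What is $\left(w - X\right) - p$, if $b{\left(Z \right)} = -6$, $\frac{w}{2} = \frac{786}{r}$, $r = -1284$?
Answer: $- \frac{26881}{107} \approx -251.22$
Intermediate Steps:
$w = - \frac{131}{107}$ ($w = 2 \frac{786}{-1284} = 2 \cdot 786 \left(- \frac{1}{1284}\right) = 2 \left(- \frac{131}{214}\right) = - \frac{131}{107} \approx -1.2243$)
$X = 289$ ($X = \left(-17\right)^{2} = 289$)
$p = -39$ ($p = -9 + 5 \left(-6\right) = -9 - 30 = -39$)
$\left(w - X\right) - p = \left(- \frac{131}{107} - 289\right) - -39 = \left(- \frac{131}{107} - 289\right) + 39 = - \frac{31054}{107} + 39 = - \frac{26881}{107}$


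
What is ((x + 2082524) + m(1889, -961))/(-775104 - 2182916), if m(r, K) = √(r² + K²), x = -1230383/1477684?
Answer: -3077311164033/4371018825680 - √4491842/2958020 ≈ -0.70474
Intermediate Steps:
x = -1230383/1477684 (x = -1230383*1/1477684 = -1230383/1477684 ≈ -0.83264)
m(r, K) = √(K² + r²)
((x + 2082524) + m(1889, -961))/(-775104 - 2182916) = ((-1230383/1477684 + 2082524) + √((-961)² + 1889²))/(-775104 - 2182916) = (3077311164033/1477684 + √(923521 + 3568321))/(-2958020) = (3077311164033/1477684 + √4491842)*(-1/2958020) = -3077311164033/4371018825680 - √4491842/2958020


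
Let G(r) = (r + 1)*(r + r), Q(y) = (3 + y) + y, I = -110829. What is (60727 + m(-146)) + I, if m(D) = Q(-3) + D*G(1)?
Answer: -50689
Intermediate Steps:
Q(y) = 3 + 2*y
G(r) = 2*r*(1 + r) (G(r) = (1 + r)*(2*r) = 2*r*(1 + r))
m(D) = -3 + 4*D (m(D) = (3 + 2*(-3)) + D*(2*1*(1 + 1)) = (3 - 6) + D*(2*1*2) = -3 + D*4 = -3 + 4*D)
(60727 + m(-146)) + I = (60727 + (-3 + 4*(-146))) - 110829 = (60727 + (-3 - 584)) - 110829 = (60727 - 587) - 110829 = 60140 - 110829 = -50689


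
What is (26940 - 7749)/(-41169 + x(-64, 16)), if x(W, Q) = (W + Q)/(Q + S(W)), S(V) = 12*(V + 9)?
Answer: -1029917/2209399 ≈ -0.46615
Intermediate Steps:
S(V) = 108 + 12*V (S(V) = 12*(9 + V) = 108 + 12*V)
x(W, Q) = (Q + W)/(108 + Q + 12*W) (x(W, Q) = (W + Q)/(Q + (108 + 12*W)) = (Q + W)/(108 + Q + 12*W))
(26940 - 7749)/(-41169 + x(-64, 16)) = (26940 - 7749)/(-41169 + (16 - 64)/(108 + 16 + 12*(-64))) = 19191/(-41169 - 48/(108 + 16 - 768)) = 19191/(-41169 - 48/(-644)) = 19191/(-41169 - 1/644*(-48)) = 19191/(-41169 + 12/161) = 19191/(-6628197/161) = 19191*(-161/6628197) = -1029917/2209399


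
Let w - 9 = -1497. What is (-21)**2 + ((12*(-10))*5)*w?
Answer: 893241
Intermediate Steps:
w = -1488 (w = 9 - 1497 = -1488)
(-21)**2 + ((12*(-10))*5)*w = (-21)**2 + ((12*(-10))*5)*(-1488) = 441 - 120*5*(-1488) = 441 - 600*(-1488) = 441 + 892800 = 893241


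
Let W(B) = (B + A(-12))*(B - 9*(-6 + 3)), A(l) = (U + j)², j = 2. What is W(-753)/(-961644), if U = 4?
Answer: -86757/160274 ≈ -0.54130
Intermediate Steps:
A(l) = 36 (A(l) = (4 + 2)² = 6² = 36)
W(B) = (27 + B)*(36 + B) (W(B) = (B + 36)*(B - 9*(-6 + 3)) = (36 + B)*(B - 9*(-3)) = (36 + B)*(B + 27) = (36 + B)*(27 + B) = (27 + B)*(36 + B))
W(-753)/(-961644) = (972 + (-753)² + 63*(-753))/(-961644) = (972 + 567009 - 47439)*(-1/961644) = 520542*(-1/961644) = -86757/160274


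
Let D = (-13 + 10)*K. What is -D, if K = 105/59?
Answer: 315/59 ≈ 5.3390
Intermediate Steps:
K = 105/59 (K = 105*(1/59) = 105/59 ≈ 1.7797)
D = -315/59 (D = (-13 + 10)*(105/59) = -3*105/59 = -315/59 ≈ -5.3390)
-D = -1*(-315/59) = 315/59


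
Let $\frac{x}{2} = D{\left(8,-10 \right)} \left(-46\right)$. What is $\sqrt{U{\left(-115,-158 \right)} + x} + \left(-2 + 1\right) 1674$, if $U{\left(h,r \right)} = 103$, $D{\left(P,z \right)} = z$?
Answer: $-1674 + \sqrt{1023} \approx -1642.0$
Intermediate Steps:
$x = 920$ ($x = 2 \left(\left(-10\right) \left(-46\right)\right) = 2 \cdot 460 = 920$)
$\sqrt{U{\left(-115,-158 \right)} + x} + \left(-2 + 1\right) 1674 = \sqrt{103 + 920} + \left(-2 + 1\right) 1674 = \sqrt{1023} - 1674 = -1674 + \sqrt{1023}$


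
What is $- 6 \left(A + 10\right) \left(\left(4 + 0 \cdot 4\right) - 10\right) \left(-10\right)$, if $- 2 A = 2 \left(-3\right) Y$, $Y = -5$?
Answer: $1800$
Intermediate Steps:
$A = -15$ ($A = - \frac{2 \left(-3\right) \left(-5\right)}{2} = - \frac{\left(-6\right) \left(-5\right)}{2} = \left(- \frac{1}{2}\right) 30 = -15$)
$- 6 \left(A + 10\right) \left(\left(4 + 0 \cdot 4\right) - 10\right) \left(-10\right) = - 6 \left(-15 + 10\right) \left(\left(4 + 0 \cdot 4\right) - 10\right) \left(-10\right) = - 6 \left(- 5 \left(\left(4 + 0\right) - 10\right)\right) \left(-10\right) = - 6 \left(- 5 \left(4 - 10\right)\right) \left(-10\right) = - 6 \left(\left(-5\right) \left(-6\right)\right) \left(-10\right) = \left(-6\right) 30 \left(-10\right) = \left(-180\right) \left(-10\right) = 1800$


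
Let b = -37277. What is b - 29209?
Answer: -66486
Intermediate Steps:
b - 29209 = -37277 - 29209 = -66486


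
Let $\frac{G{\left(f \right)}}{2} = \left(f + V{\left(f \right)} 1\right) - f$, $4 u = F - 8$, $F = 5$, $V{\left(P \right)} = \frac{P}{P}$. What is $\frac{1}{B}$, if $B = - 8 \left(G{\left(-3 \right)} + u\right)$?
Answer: $- \frac{1}{10} \approx -0.1$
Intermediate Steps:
$V{\left(P \right)} = 1$
$u = - \frac{3}{4}$ ($u = \frac{5 - 8}{4} = \frac{1}{4} \left(-3\right) = - \frac{3}{4} \approx -0.75$)
$G{\left(f \right)} = 2$ ($G{\left(f \right)} = 2 \left(\left(f + 1 \cdot 1\right) - f\right) = 2 \left(\left(f + 1\right) - f\right) = 2 \left(\left(1 + f\right) - f\right) = 2 \cdot 1 = 2$)
$B = -10$ ($B = - 8 \left(2 - \frac{3}{4}\right) = \left(-8\right) \frac{5}{4} = -10$)
$\frac{1}{B} = \frac{1}{-10} = - \frac{1}{10}$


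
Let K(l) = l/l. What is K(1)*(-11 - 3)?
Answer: -14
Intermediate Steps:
K(l) = 1
K(1)*(-11 - 3) = 1*(-11 - 3) = 1*(-14) = -14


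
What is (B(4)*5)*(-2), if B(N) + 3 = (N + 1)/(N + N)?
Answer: 95/4 ≈ 23.750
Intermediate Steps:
B(N) = -3 + (1 + N)/(2*N) (B(N) = -3 + (N + 1)/(N + N) = -3 + (1 + N)/((2*N)) = -3 + (1 + N)*(1/(2*N)) = -3 + (1 + N)/(2*N))
(B(4)*5)*(-2) = (((½)*(1 - 5*4)/4)*5)*(-2) = (((½)*(¼)*(1 - 20))*5)*(-2) = (((½)*(¼)*(-19))*5)*(-2) = -19/8*5*(-2) = -95/8*(-2) = 95/4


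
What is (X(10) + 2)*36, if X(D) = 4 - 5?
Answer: 36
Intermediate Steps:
X(D) = -1
(X(10) + 2)*36 = (-1 + 2)*36 = 1*36 = 36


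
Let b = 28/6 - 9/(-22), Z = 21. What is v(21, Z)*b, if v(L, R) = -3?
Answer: -335/22 ≈ -15.227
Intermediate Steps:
b = 335/66 (b = 28*(⅙) - 9*(-1/22) = 14/3 + 9/22 = 335/66 ≈ 5.0758)
v(21, Z)*b = -3*335/66 = -335/22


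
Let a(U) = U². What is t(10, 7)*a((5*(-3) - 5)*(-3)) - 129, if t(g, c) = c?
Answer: 25071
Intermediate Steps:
t(10, 7)*a((5*(-3) - 5)*(-3)) - 129 = 7*((5*(-3) - 5)*(-3))² - 129 = 7*((-15 - 5)*(-3))² - 129 = 7*(-20*(-3))² - 129 = 7*60² - 129 = 7*3600 - 129 = 25200 - 129 = 25071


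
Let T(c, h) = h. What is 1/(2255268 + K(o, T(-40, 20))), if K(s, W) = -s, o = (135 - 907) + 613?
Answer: 1/2255427 ≈ 4.4338e-7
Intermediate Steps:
o = -159 (o = -772 + 613 = -159)
1/(2255268 + K(o, T(-40, 20))) = 1/(2255268 - 1*(-159)) = 1/(2255268 + 159) = 1/2255427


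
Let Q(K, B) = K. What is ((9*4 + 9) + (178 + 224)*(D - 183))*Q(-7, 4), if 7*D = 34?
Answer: 500979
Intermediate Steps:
D = 34/7 (D = (⅐)*34 = 34/7 ≈ 4.8571)
((9*4 + 9) + (178 + 224)*(D - 183))*Q(-7, 4) = ((9*4 + 9) + (178 + 224)*(34/7 - 183))*(-7) = ((36 + 9) + 402*(-1247/7))*(-7) = (45 - 501294/7)*(-7) = -500979/7*(-7) = 500979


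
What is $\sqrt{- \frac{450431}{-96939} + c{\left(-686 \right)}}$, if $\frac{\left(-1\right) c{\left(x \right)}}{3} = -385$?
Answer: $\frac{16 \sqrt{4729772291}}{32313} \approx 34.054$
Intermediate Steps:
$c{\left(x \right)} = 1155$ ($c{\left(x \right)} = \left(-3\right) \left(-385\right) = 1155$)
$\sqrt{- \frac{450431}{-96939} + c{\left(-686 \right)}} = \sqrt{- \frac{450431}{-96939} + 1155} = \sqrt{\left(-450431\right) \left(- \frac{1}{96939}\right) + 1155} = \sqrt{\frac{450431}{96939} + 1155} = \sqrt{\frac{112414976}{96939}} = \frac{16 \sqrt{4729772291}}{32313}$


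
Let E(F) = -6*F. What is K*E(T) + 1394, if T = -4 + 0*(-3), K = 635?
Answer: 16634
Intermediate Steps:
T = -4 (T = -4 + 0 = -4)
K*E(T) + 1394 = 635*(-6*(-4)) + 1394 = 635*24 + 1394 = 15240 + 1394 = 16634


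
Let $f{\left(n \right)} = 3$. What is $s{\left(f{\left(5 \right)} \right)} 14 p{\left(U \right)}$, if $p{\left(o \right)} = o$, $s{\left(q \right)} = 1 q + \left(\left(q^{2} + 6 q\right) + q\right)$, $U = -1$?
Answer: $-462$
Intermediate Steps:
$s{\left(q \right)} = q^{2} + 8 q$ ($s{\left(q \right)} = q + \left(q^{2} + 7 q\right) = q^{2} + 8 q$)
$s{\left(f{\left(5 \right)} \right)} 14 p{\left(U \right)} = 3 \left(8 + 3\right) 14 \left(-1\right) = 3 \cdot 11 \cdot 14 \left(-1\right) = 33 \cdot 14 \left(-1\right) = 462 \left(-1\right) = -462$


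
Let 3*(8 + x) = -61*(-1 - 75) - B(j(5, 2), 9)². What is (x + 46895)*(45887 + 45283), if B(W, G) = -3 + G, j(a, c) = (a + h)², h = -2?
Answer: 4414481790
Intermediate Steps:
j(a, c) = (-2 + a)² (j(a, c) = (a - 2)² = (-2 + a)²)
x = 4576/3 (x = -8 + (-61*(-1 - 75) - (-3 + 9)²)/3 = -8 + (-61*(-76) - 1*6²)/3 = -8 + (4636 - 1*36)/3 = -8 + (4636 - 36)/3 = -8 + (⅓)*4600 = -8 + 4600/3 = 4576/3 ≈ 1525.3)
(x + 46895)*(45887 + 45283) = (4576/3 + 46895)*(45887 + 45283) = (145261/3)*91170 = 4414481790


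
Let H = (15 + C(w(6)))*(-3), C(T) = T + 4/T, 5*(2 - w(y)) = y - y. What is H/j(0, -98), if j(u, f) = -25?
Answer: 57/25 ≈ 2.2800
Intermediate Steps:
w(y) = 2 (w(y) = 2 - (y - y)/5 = 2 - ⅕*0 = 2 + 0 = 2)
H = -57 (H = (15 + (2 + 4/2))*(-3) = (15 + (2 + 4*(½)))*(-3) = (15 + (2 + 2))*(-3) = (15 + 4)*(-3) = 19*(-3) = -57)
H/j(0, -98) = -57/(-25) = -57*(-1/25) = 57/25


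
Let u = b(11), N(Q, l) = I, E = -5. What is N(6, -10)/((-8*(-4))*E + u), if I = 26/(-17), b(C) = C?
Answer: 26/2533 ≈ 0.010265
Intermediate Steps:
I = -26/17 (I = 26*(-1/17) = -26/17 ≈ -1.5294)
N(Q, l) = -26/17
u = 11
N(6, -10)/((-8*(-4))*E + u) = -26/17/(-8*(-4)*(-5) + 11) = -26/17/(32*(-5) + 11) = -26/17/(-160 + 11) = -26/17/(-149) = -1/149*(-26/17) = 26/2533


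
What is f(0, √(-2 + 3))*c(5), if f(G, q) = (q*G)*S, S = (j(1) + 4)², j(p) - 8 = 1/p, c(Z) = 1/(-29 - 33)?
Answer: 0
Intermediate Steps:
c(Z) = -1/62 (c(Z) = 1/(-62) = -1/62)
j(p) = 8 + 1/p
S = 169 (S = ((8 + 1/1) + 4)² = ((8 + 1) + 4)² = (9 + 4)² = 13² = 169)
f(G, q) = 169*G*q (f(G, q) = (q*G)*169 = (G*q)*169 = 169*G*q)
f(0, √(-2 + 3))*c(5) = (169*0*√(-2 + 3))*(-1/62) = (169*0*√1)*(-1/62) = (169*0*1)*(-1/62) = 0*(-1/62) = 0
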